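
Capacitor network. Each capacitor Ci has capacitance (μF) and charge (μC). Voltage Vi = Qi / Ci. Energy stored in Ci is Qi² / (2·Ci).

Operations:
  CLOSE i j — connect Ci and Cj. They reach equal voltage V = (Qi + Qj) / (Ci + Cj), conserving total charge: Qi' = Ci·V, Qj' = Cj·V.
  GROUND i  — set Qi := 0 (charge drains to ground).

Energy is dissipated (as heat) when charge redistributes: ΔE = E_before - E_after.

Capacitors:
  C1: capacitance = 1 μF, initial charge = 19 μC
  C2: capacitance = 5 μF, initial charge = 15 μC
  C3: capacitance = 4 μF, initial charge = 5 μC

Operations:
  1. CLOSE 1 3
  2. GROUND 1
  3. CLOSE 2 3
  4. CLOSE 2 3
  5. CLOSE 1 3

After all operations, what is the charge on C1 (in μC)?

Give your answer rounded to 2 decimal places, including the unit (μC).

Initial: C1(1μF, Q=19μC, V=19.00V), C2(5μF, Q=15μC, V=3.00V), C3(4μF, Q=5μC, V=1.25V)
Op 1: CLOSE 1-3: Q_total=24.00, C_total=5.00, V=4.80; Q1=4.80, Q3=19.20; dissipated=126.025
Op 2: GROUND 1: Q1=0; energy lost=11.520
Op 3: CLOSE 2-3: Q_total=34.20, C_total=9.00, V=3.80; Q2=19.00, Q3=15.20; dissipated=3.600
Op 4: CLOSE 2-3: Q_total=34.20, C_total=9.00, V=3.80; Q2=19.00, Q3=15.20; dissipated=0.000
Op 5: CLOSE 1-3: Q_total=15.20, C_total=5.00, V=3.04; Q1=3.04, Q3=12.16; dissipated=5.776
Final charges: Q1=3.04, Q2=19.00, Q3=12.16

Answer: 3.04 μC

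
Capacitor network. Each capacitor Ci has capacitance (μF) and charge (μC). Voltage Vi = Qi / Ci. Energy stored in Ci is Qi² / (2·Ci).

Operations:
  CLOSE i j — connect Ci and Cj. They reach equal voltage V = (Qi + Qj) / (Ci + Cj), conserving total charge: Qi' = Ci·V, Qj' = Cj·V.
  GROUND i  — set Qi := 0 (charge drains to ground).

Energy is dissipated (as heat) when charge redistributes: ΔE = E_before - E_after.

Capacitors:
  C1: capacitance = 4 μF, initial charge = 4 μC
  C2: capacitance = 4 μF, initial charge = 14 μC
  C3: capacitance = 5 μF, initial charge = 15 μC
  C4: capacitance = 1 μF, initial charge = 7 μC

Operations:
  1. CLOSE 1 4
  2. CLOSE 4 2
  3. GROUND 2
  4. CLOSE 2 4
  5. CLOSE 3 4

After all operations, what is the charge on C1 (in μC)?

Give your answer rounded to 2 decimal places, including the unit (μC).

Initial: C1(4μF, Q=4μC, V=1.00V), C2(4μF, Q=14μC, V=3.50V), C3(5μF, Q=15μC, V=3.00V), C4(1μF, Q=7μC, V=7.00V)
Op 1: CLOSE 1-4: Q_total=11.00, C_total=5.00, V=2.20; Q1=8.80, Q4=2.20; dissipated=14.400
Op 2: CLOSE 4-2: Q_total=16.20, C_total=5.00, V=3.24; Q4=3.24, Q2=12.96; dissipated=0.676
Op 3: GROUND 2: Q2=0; energy lost=20.995
Op 4: CLOSE 2-4: Q_total=3.24, C_total=5.00, V=0.65; Q2=2.59, Q4=0.65; dissipated=4.199
Op 5: CLOSE 3-4: Q_total=15.65, C_total=6.00, V=2.61; Q3=13.04, Q4=2.61; dissipated=2.305
Final charges: Q1=8.80, Q2=2.59, Q3=13.04, Q4=2.61

Answer: 8.80 μC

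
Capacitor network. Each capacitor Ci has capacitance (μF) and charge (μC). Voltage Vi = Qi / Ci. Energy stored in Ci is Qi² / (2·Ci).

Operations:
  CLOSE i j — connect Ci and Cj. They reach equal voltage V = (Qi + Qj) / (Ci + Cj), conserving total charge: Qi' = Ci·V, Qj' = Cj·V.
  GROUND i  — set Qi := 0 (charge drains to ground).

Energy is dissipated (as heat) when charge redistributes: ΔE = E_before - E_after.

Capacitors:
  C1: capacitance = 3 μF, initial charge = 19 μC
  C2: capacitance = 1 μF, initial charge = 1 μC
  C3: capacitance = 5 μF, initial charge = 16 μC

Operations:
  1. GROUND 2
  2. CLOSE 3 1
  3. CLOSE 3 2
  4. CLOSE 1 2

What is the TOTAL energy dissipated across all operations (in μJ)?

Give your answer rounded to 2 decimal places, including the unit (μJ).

Answer: 17.88 μJ

Derivation:
Initial: C1(3μF, Q=19μC, V=6.33V), C2(1μF, Q=1μC, V=1.00V), C3(5μF, Q=16μC, V=3.20V)
Op 1: GROUND 2: Q2=0; energy lost=0.500
Op 2: CLOSE 3-1: Q_total=35.00, C_total=8.00, V=4.38; Q3=21.88, Q1=13.12; dissipated=9.204
Op 3: CLOSE 3-2: Q_total=21.88, C_total=6.00, V=3.65; Q3=18.23, Q2=3.65; dissipated=7.975
Op 4: CLOSE 1-2: Q_total=16.77, C_total=4.00, V=4.19; Q1=12.58, Q2=4.19; dissipated=0.199
Total dissipated: 17.879 μJ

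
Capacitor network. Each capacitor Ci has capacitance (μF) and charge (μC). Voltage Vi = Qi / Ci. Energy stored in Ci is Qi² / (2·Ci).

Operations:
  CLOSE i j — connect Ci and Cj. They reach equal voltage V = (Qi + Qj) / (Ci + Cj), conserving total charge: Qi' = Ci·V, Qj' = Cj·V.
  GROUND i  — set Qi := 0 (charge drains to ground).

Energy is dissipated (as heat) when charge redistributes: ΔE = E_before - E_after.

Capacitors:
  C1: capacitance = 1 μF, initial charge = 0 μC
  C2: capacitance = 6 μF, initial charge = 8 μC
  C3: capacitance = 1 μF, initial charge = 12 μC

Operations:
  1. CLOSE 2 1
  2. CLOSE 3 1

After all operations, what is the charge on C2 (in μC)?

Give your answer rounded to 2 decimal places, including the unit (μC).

Initial: C1(1μF, Q=0μC, V=0.00V), C2(6μF, Q=8μC, V=1.33V), C3(1μF, Q=12μC, V=12.00V)
Op 1: CLOSE 2-1: Q_total=8.00, C_total=7.00, V=1.14; Q2=6.86, Q1=1.14; dissipated=0.762
Op 2: CLOSE 3-1: Q_total=13.14, C_total=2.00, V=6.57; Q3=6.57, Q1=6.57; dissipated=29.469
Final charges: Q1=6.57, Q2=6.86, Q3=6.57

Answer: 6.86 μC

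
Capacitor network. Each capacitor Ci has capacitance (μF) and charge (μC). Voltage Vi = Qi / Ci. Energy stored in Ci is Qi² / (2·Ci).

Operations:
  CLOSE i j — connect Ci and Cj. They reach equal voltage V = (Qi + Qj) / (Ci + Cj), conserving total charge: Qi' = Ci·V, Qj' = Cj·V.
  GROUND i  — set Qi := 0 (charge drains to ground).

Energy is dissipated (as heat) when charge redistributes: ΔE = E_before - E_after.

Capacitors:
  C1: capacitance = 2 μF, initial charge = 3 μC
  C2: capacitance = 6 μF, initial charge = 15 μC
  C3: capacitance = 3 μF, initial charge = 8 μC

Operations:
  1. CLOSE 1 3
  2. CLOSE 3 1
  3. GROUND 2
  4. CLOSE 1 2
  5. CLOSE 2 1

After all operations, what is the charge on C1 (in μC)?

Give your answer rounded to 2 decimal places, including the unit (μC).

Initial: C1(2μF, Q=3μC, V=1.50V), C2(6μF, Q=15μC, V=2.50V), C3(3μF, Q=8μC, V=2.67V)
Op 1: CLOSE 1-3: Q_total=11.00, C_total=5.00, V=2.20; Q1=4.40, Q3=6.60; dissipated=0.817
Op 2: CLOSE 3-1: Q_total=11.00, C_total=5.00, V=2.20; Q3=6.60, Q1=4.40; dissipated=0.000
Op 3: GROUND 2: Q2=0; energy lost=18.750
Op 4: CLOSE 1-2: Q_total=4.40, C_total=8.00, V=0.55; Q1=1.10, Q2=3.30; dissipated=3.630
Op 5: CLOSE 2-1: Q_total=4.40, C_total=8.00, V=0.55; Q2=3.30, Q1=1.10; dissipated=0.000
Final charges: Q1=1.10, Q2=3.30, Q3=6.60

Answer: 1.10 μC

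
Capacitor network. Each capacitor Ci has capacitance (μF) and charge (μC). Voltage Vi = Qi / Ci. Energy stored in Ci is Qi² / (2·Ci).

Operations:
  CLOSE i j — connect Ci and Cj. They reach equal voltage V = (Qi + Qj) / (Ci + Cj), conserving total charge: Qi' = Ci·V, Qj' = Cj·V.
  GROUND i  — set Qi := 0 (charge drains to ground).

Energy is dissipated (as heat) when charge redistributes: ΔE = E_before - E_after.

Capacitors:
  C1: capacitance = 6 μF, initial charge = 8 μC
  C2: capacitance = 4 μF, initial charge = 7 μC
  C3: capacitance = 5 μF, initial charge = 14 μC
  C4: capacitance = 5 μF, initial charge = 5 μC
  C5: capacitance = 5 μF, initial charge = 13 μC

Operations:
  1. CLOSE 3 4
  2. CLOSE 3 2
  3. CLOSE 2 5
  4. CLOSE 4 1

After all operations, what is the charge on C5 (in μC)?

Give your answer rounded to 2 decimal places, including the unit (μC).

Initial: C1(6μF, Q=8μC, V=1.33V), C2(4μF, Q=7μC, V=1.75V), C3(5μF, Q=14μC, V=2.80V), C4(5μF, Q=5μC, V=1.00V), C5(5μF, Q=13μC, V=2.60V)
Op 1: CLOSE 3-4: Q_total=19.00, C_total=10.00, V=1.90; Q3=9.50, Q4=9.50; dissipated=4.050
Op 2: CLOSE 3-2: Q_total=16.50, C_total=9.00, V=1.83; Q3=9.17, Q2=7.33; dissipated=0.025
Op 3: CLOSE 2-5: Q_total=20.33, C_total=9.00, V=2.26; Q2=9.04, Q5=11.30; dissipated=0.653
Op 4: CLOSE 4-1: Q_total=17.50, C_total=11.00, V=1.59; Q4=7.95, Q1=9.55; dissipated=0.438
Final charges: Q1=9.55, Q2=9.04, Q3=9.17, Q4=7.95, Q5=11.30

Answer: 11.30 μC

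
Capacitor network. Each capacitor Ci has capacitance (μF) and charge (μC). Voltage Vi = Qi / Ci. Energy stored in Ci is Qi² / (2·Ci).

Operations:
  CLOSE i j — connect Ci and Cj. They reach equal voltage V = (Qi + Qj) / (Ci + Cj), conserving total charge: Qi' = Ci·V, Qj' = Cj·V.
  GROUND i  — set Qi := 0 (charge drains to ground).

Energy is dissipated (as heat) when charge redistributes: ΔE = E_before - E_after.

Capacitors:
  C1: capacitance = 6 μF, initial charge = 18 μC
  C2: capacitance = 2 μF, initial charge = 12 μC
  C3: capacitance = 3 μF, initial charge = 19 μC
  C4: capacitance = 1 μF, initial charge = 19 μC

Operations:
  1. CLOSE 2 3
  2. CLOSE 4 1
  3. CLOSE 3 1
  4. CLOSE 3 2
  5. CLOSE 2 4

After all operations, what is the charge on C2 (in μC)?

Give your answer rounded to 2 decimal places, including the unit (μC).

Answer: 11.30 μC

Derivation:
Initial: C1(6μF, Q=18μC, V=3.00V), C2(2μF, Q=12μC, V=6.00V), C3(3μF, Q=19μC, V=6.33V), C4(1μF, Q=19μC, V=19.00V)
Op 1: CLOSE 2-3: Q_total=31.00, C_total=5.00, V=6.20; Q2=12.40, Q3=18.60; dissipated=0.067
Op 2: CLOSE 4-1: Q_total=37.00, C_total=7.00, V=5.29; Q4=5.29, Q1=31.71; dissipated=109.714
Op 3: CLOSE 3-1: Q_total=50.31, C_total=9.00, V=5.59; Q3=16.77, Q1=33.54; dissipated=0.836
Op 4: CLOSE 3-2: Q_total=29.17, C_total=5.00, V=5.83; Q3=17.50, Q2=11.67; dissipated=0.223
Op 5: CLOSE 2-4: Q_total=16.95, C_total=3.00, V=5.65; Q2=11.30, Q4=5.65; dissipated=0.100
Final charges: Q1=33.54, Q2=11.30, Q3=17.50, Q4=5.65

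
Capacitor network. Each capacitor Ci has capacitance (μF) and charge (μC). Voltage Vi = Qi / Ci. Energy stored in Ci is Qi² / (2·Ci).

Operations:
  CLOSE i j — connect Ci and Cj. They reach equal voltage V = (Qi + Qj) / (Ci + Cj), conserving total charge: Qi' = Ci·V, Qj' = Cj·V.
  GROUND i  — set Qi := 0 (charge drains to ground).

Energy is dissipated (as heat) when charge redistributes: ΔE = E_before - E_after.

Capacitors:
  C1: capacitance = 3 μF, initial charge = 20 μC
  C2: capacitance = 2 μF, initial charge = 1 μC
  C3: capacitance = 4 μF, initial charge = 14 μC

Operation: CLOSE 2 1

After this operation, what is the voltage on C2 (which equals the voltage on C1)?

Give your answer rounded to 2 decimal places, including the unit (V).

Initial: C1(3μF, Q=20μC, V=6.67V), C2(2μF, Q=1μC, V=0.50V), C3(4μF, Q=14μC, V=3.50V)
Op 1: CLOSE 2-1: Q_total=21.00, C_total=5.00, V=4.20; Q2=8.40, Q1=12.60; dissipated=22.817

Answer: 4.20 V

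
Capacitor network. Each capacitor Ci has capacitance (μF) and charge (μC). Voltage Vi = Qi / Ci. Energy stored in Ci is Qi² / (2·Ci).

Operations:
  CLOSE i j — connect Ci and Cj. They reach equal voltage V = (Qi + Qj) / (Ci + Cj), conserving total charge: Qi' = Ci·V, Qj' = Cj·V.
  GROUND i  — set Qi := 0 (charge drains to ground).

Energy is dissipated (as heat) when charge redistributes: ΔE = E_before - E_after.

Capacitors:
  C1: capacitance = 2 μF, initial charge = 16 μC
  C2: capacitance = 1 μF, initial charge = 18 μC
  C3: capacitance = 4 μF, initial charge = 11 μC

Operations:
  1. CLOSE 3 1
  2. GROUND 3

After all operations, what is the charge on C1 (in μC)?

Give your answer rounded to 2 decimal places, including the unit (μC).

Initial: C1(2μF, Q=16μC, V=8.00V), C2(1μF, Q=18μC, V=18.00V), C3(4μF, Q=11μC, V=2.75V)
Op 1: CLOSE 3-1: Q_total=27.00, C_total=6.00, V=4.50; Q3=18.00, Q1=9.00; dissipated=18.375
Op 2: GROUND 3: Q3=0; energy lost=40.500
Final charges: Q1=9.00, Q2=18.00, Q3=0.00

Answer: 9.00 μC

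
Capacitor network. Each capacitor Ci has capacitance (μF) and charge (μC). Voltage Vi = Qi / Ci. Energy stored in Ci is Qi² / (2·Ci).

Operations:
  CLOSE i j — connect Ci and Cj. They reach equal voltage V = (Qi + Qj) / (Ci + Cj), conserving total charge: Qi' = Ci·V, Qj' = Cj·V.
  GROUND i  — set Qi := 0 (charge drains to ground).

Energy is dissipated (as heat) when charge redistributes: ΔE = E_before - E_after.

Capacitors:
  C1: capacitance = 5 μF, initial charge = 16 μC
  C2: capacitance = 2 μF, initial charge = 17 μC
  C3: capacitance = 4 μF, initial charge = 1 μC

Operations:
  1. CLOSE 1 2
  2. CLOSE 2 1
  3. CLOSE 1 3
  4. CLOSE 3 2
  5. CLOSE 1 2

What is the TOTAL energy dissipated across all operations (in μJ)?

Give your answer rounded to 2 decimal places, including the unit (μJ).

Initial: C1(5μF, Q=16μC, V=3.20V), C2(2μF, Q=17μC, V=8.50V), C3(4μF, Q=1μC, V=0.25V)
Op 1: CLOSE 1-2: Q_total=33.00, C_total=7.00, V=4.71; Q1=23.57, Q2=9.43; dissipated=20.064
Op 2: CLOSE 2-1: Q_total=33.00, C_total=7.00, V=4.71; Q2=9.43, Q1=23.57; dissipated=0.000
Op 3: CLOSE 1-3: Q_total=24.57, C_total=9.00, V=2.73; Q1=13.65, Q3=10.92; dissipated=22.144
Op 4: CLOSE 3-2: Q_total=20.35, C_total=6.00, V=3.39; Q3=13.57, Q2=6.78; dissipated=2.625
Op 5: CLOSE 1-2: Q_total=20.43, C_total=7.00, V=2.92; Q1=14.60, Q2=5.84; dissipated=0.312
Total dissipated: 45.146 μJ

Answer: 45.15 μJ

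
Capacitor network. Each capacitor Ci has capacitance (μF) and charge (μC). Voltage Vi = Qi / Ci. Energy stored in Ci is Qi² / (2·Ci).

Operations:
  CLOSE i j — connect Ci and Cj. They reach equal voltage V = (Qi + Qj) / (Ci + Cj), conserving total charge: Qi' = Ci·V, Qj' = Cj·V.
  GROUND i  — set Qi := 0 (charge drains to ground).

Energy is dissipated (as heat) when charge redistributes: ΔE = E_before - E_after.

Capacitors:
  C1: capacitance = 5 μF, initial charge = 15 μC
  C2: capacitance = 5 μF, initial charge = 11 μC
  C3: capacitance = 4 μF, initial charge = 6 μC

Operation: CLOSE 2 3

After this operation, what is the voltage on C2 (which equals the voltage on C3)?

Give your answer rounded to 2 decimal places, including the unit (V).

Initial: C1(5μF, Q=15μC, V=3.00V), C2(5μF, Q=11μC, V=2.20V), C3(4μF, Q=6μC, V=1.50V)
Op 1: CLOSE 2-3: Q_total=17.00, C_total=9.00, V=1.89; Q2=9.44, Q3=7.56; dissipated=0.544

Answer: 1.89 V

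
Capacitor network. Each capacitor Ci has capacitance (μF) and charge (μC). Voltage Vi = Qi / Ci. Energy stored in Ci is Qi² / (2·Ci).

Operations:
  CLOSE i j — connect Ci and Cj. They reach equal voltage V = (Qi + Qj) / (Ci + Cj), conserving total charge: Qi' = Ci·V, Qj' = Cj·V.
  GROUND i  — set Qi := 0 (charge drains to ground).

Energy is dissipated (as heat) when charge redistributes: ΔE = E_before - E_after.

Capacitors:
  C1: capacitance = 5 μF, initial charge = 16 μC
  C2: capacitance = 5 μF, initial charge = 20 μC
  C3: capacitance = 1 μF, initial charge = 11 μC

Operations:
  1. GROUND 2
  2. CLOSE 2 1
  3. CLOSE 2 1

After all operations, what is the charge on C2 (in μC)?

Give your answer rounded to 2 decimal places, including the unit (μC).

Answer: 8.00 μC

Derivation:
Initial: C1(5μF, Q=16μC, V=3.20V), C2(5μF, Q=20μC, V=4.00V), C3(1μF, Q=11μC, V=11.00V)
Op 1: GROUND 2: Q2=0; energy lost=40.000
Op 2: CLOSE 2-1: Q_total=16.00, C_total=10.00, V=1.60; Q2=8.00, Q1=8.00; dissipated=12.800
Op 3: CLOSE 2-1: Q_total=16.00, C_total=10.00, V=1.60; Q2=8.00, Q1=8.00; dissipated=0.000
Final charges: Q1=8.00, Q2=8.00, Q3=11.00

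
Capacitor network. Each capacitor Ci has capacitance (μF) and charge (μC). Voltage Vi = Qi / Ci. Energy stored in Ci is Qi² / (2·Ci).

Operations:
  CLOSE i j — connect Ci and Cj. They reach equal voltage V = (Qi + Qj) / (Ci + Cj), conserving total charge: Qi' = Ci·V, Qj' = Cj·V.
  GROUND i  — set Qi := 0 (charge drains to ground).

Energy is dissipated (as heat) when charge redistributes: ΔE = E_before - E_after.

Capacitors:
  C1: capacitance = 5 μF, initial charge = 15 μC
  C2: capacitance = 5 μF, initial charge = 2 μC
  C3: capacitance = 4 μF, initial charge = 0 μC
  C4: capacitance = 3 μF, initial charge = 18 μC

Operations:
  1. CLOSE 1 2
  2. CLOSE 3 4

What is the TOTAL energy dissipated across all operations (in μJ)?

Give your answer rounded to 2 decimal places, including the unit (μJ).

Initial: C1(5μF, Q=15μC, V=3.00V), C2(5μF, Q=2μC, V=0.40V), C3(4μF, Q=0μC, V=0.00V), C4(3μF, Q=18μC, V=6.00V)
Op 1: CLOSE 1-2: Q_total=17.00, C_total=10.00, V=1.70; Q1=8.50, Q2=8.50; dissipated=8.450
Op 2: CLOSE 3-4: Q_total=18.00, C_total=7.00, V=2.57; Q3=10.29, Q4=7.71; dissipated=30.857
Total dissipated: 39.307 μJ

Answer: 39.31 μJ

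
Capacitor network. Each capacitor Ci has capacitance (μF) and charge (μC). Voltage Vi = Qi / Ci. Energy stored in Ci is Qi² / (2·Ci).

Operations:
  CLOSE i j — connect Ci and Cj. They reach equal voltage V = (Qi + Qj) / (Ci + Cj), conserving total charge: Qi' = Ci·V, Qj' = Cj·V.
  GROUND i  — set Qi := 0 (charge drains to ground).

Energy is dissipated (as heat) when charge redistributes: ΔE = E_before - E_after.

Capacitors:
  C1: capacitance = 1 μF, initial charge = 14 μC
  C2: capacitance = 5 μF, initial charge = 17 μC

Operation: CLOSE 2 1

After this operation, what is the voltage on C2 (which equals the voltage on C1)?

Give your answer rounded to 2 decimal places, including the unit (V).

Answer: 5.17 V

Derivation:
Initial: C1(1μF, Q=14μC, V=14.00V), C2(5μF, Q=17μC, V=3.40V)
Op 1: CLOSE 2-1: Q_total=31.00, C_total=6.00, V=5.17; Q2=25.83, Q1=5.17; dissipated=46.817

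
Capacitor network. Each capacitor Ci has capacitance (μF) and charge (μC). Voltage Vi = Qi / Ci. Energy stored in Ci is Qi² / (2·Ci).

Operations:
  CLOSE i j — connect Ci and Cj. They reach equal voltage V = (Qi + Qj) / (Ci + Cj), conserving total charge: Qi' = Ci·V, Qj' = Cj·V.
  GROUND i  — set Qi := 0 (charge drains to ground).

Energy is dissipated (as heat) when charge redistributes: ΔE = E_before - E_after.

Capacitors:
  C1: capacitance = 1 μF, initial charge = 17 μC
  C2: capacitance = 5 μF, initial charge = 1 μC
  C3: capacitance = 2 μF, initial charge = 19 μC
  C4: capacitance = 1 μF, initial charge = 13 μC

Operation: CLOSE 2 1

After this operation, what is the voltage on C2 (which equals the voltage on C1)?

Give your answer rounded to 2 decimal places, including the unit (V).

Answer: 3.00 V

Derivation:
Initial: C1(1μF, Q=17μC, V=17.00V), C2(5μF, Q=1μC, V=0.20V), C3(2μF, Q=19μC, V=9.50V), C4(1μF, Q=13μC, V=13.00V)
Op 1: CLOSE 2-1: Q_total=18.00, C_total=6.00, V=3.00; Q2=15.00, Q1=3.00; dissipated=117.600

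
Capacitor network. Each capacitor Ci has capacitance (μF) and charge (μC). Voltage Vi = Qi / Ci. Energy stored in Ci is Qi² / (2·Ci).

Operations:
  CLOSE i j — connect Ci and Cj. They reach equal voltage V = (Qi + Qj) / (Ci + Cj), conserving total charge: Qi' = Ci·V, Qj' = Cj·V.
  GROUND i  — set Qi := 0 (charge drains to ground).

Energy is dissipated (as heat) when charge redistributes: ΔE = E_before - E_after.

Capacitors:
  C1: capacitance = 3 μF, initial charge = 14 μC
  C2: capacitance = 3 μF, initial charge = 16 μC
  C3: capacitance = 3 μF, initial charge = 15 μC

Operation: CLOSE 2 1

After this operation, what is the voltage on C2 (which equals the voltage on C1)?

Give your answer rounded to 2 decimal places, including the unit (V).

Initial: C1(3μF, Q=14μC, V=4.67V), C2(3μF, Q=16μC, V=5.33V), C3(3μF, Q=15μC, V=5.00V)
Op 1: CLOSE 2-1: Q_total=30.00, C_total=6.00, V=5.00; Q2=15.00, Q1=15.00; dissipated=0.333

Answer: 5.00 V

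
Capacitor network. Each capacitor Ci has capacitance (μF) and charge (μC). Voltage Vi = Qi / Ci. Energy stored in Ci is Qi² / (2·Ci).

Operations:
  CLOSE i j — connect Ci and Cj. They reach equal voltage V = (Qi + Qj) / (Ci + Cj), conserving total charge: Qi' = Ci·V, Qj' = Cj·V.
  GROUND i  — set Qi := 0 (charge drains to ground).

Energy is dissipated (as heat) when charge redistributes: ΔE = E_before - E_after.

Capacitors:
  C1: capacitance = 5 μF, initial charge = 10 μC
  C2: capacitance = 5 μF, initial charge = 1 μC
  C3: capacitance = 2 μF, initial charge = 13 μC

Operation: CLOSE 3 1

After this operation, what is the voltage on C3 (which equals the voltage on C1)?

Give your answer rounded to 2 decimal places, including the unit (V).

Answer: 3.29 V

Derivation:
Initial: C1(5μF, Q=10μC, V=2.00V), C2(5μF, Q=1μC, V=0.20V), C3(2μF, Q=13μC, V=6.50V)
Op 1: CLOSE 3-1: Q_total=23.00, C_total=7.00, V=3.29; Q3=6.57, Q1=16.43; dissipated=14.464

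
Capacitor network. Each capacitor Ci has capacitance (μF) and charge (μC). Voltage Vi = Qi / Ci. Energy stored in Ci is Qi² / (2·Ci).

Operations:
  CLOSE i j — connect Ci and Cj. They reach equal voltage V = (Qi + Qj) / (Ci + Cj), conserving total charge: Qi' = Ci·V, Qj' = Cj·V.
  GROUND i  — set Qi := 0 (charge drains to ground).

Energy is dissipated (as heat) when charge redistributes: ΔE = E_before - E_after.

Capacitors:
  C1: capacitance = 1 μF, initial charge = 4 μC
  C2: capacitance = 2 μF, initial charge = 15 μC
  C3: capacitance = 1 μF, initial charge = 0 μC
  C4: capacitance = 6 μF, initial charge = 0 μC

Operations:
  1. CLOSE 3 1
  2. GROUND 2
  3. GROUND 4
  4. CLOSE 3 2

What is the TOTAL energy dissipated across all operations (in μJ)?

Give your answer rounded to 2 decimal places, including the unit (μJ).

Initial: C1(1μF, Q=4μC, V=4.00V), C2(2μF, Q=15μC, V=7.50V), C3(1μF, Q=0μC, V=0.00V), C4(6μF, Q=0μC, V=0.00V)
Op 1: CLOSE 3-1: Q_total=4.00, C_total=2.00, V=2.00; Q3=2.00, Q1=2.00; dissipated=4.000
Op 2: GROUND 2: Q2=0; energy lost=56.250
Op 3: GROUND 4: Q4=0; energy lost=0.000
Op 4: CLOSE 3-2: Q_total=2.00, C_total=3.00, V=0.67; Q3=0.67, Q2=1.33; dissipated=1.333
Total dissipated: 61.583 μJ

Answer: 61.58 μJ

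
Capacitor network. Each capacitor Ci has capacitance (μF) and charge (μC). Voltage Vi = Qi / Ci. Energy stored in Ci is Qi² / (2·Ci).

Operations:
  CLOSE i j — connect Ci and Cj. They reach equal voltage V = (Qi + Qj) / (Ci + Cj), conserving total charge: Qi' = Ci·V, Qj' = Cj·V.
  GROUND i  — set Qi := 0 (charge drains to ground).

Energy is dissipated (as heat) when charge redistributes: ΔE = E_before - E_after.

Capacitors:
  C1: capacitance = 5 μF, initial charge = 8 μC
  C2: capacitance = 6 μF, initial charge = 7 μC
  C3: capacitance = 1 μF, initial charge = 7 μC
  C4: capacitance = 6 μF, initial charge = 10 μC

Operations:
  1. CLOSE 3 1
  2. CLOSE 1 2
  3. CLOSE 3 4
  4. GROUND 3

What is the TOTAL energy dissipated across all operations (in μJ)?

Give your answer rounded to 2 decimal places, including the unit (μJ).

Initial: C1(5μF, Q=8μC, V=1.60V), C2(6μF, Q=7μC, V=1.17V), C3(1μF, Q=7μC, V=7.00V), C4(6μF, Q=10μC, V=1.67V)
Op 1: CLOSE 3-1: Q_total=15.00, C_total=6.00, V=2.50; Q3=2.50, Q1=12.50; dissipated=12.150
Op 2: CLOSE 1-2: Q_total=19.50, C_total=11.00, V=1.77; Q1=8.86, Q2=10.64; dissipated=2.424
Op 3: CLOSE 3-4: Q_total=12.50, C_total=7.00, V=1.79; Q3=1.79, Q4=10.71; dissipated=0.298
Op 4: GROUND 3: Q3=0; energy lost=1.594
Total dissipated: 16.466 μJ

Answer: 16.47 μJ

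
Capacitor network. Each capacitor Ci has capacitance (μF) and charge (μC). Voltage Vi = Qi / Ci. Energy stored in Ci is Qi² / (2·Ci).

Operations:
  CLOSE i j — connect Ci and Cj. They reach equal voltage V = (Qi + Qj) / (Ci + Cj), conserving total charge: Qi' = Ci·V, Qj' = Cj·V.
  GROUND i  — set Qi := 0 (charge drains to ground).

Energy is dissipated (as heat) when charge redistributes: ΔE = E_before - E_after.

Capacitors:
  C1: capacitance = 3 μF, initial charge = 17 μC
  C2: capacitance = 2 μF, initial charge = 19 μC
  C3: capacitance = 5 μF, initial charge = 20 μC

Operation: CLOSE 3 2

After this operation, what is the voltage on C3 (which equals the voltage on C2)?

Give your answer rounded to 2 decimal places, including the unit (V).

Answer: 5.57 V

Derivation:
Initial: C1(3μF, Q=17μC, V=5.67V), C2(2μF, Q=19μC, V=9.50V), C3(5μF, Q=20μC, V=4.00V)
Op 1: CLOSE 3-2: Q_total=39.00, C_total=7.00, V=5.57; Q3=27.86, Q2=11.14; dissipated=21.607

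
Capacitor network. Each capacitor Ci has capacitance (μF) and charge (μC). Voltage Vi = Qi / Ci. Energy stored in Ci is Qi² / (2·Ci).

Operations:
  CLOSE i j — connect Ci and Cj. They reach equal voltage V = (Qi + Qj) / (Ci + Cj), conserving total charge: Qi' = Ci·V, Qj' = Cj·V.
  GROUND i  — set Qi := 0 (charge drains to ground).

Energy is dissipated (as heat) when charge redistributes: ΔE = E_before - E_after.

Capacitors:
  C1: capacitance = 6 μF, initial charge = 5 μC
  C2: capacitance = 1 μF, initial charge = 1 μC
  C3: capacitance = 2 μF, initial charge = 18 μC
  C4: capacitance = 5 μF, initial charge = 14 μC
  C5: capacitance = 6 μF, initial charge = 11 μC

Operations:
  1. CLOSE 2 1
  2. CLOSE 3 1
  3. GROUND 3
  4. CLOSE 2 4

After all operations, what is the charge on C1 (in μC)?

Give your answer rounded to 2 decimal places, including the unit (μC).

Answer: 17.36 μC

Derivation:
Initial: C1(6μF, Q=5μC, V=0.83V), C2(1μF, Q=1μC, V=1.00V), C3(2μF, Q=18μC, V=9.00V), C4(5μF, Q=14μC, V=2.80V), C5(6μF, Q=11μC, V=1.83V)
Op 1: CLOSE 2-1: Q_total=6.00, C_total=7.00, V=0.86; Q2=0.86, Q1=5.14; dissipated=0.012
Op 2: CLOSE 3-1: Q_total=23.14, C_total=8.00, V=2.89; Q3=5.79, Q1=17.36; dissipated=49.730
Op 3: GROUND 3: Q3=0; energy lost=8.369
Op 4: CLOSE 2-4: Q_total=14.86, C_total=6.00, V=2.48; Q2=2.48, Q4=12.38; dissipated=1.573
Final charges: Q1=17.36, Q2=2.48, Q3=0.00, Q4=12.38, Q5=11.00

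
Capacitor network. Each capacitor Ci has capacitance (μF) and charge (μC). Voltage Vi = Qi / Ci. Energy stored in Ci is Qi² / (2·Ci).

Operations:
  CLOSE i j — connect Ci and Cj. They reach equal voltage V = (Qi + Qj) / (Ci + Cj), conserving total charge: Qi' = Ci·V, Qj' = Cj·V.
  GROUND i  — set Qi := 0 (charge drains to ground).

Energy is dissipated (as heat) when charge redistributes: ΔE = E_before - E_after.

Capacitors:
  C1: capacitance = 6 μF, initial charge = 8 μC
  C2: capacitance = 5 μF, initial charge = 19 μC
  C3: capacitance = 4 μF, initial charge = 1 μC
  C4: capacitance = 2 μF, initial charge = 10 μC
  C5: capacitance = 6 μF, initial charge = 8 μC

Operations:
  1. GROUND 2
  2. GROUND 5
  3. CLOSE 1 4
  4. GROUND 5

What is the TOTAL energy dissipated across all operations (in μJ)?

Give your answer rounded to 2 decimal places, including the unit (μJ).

Answer: 51.52 μJ

Derivation:
Initial: C1(6μF, Q=8μC, V=1.33V), C2(5μF, Q=19μC, V=3.80V), C3(4μF, Q=1μC, V=0.25V), C4(2μF, Q=10μC, V=5.00V), C5(6μF, Q=8μC, V=1.33V)
Op 1: GROUND 2: Q2=0; energy lost=36.100
Op 2: GROUND 5: Q5=0; energy lost=5.333
Op 3: CLOSE 1-4: Q_total=18.00, C_total=8.00, V=2.25; Q1=13.50, Q4=4.50; dissipated=10.083
Op 4: GROUND 5: Q5=0; energy lost=0.000
Total dissipated: 51.517 μJ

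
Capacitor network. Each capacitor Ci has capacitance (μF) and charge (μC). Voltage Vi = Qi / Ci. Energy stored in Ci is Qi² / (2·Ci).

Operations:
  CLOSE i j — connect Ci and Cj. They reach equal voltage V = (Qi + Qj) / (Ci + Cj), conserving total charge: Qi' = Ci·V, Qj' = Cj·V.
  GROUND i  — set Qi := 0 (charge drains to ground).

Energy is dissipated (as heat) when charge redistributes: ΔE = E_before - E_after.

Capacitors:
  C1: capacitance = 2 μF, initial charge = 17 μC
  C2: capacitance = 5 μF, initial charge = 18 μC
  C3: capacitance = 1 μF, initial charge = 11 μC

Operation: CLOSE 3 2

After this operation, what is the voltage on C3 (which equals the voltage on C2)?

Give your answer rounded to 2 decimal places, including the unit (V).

Answer: 4.83 V

Derivation:
Initial: C1(2μF, Q=17μC, V=8.50V), C2(5μF, Q=18μC, V=3.60V), C3(1μF, Q=11μC, V=11.00V)
Op 1: CLOSE 3-2: Q_total=29.00, C_total=6.00, V=4.83; Q3=4.83, Q2=24.17; dissipated=22.817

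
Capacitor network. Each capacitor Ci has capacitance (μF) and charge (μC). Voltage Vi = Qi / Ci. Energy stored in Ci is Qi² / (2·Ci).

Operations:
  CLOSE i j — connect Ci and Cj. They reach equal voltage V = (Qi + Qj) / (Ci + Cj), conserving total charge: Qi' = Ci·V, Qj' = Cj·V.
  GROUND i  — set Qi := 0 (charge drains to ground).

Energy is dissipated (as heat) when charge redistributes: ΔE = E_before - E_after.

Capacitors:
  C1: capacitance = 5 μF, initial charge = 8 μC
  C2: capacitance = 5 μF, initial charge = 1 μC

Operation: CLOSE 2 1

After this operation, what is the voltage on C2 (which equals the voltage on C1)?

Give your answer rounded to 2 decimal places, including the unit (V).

Initial: C1(5μF, Q=8μC, V=1.60V), C2(5μF, Q=1μC, V=0.20V)
Op 1: CLOSE 2-1: Q_total=9.00, C_total=10.00, V=0.90; Q2=4.50, Q1=4.50; dissipated=2.450

Answer: 0.90 V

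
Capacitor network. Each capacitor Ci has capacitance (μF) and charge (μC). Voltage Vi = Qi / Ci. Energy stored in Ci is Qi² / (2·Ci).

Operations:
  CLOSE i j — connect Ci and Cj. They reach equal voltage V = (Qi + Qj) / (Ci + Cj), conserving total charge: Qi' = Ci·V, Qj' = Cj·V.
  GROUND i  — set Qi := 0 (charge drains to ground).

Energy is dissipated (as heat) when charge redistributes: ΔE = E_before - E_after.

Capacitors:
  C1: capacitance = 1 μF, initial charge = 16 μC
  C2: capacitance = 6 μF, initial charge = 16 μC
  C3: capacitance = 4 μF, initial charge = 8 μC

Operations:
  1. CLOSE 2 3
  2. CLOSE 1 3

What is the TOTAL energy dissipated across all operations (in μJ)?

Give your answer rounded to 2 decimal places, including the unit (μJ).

Initial: C1(1μF, Q=16μC, V=16.00V), C2(6μF, Q=16μC, V=2.67V), C3(4μF, Q=8μC, V=2.00V)
Op 1: CLOSE 2-3: Q_total=24.00, C_total=10.00, V=2.40; Q2=14.40, Q3=9.60; dissipated=0.533
Op 2: CLOSE 1-3: Q_total=25.60, C_total=5.00, V=5.12; Q1=5.12, Q3=20.48; dissipated=73.984
Total dissipated: 74.517 μJ

Answer: 74.52 μJ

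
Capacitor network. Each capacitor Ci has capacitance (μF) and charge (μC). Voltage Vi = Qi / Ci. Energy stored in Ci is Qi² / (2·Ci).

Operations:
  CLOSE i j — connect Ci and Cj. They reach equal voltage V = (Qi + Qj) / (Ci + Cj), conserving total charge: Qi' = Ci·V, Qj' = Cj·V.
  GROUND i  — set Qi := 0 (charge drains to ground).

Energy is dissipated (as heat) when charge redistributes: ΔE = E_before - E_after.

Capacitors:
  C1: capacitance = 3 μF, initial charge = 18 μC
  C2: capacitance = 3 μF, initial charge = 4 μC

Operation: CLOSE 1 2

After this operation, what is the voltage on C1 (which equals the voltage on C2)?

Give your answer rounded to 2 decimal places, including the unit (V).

Initial: C1(3μF, Q=18μC, V=6.00V), C2(3μF, Q=4μC, V=1.33V)
Op 1: CLOSE 1-2: Q_total=22.00, C_total=6.00, V=3.67; Q1=11.00, Q2=11.00; dissipated=16.333

Answer: 3.67 V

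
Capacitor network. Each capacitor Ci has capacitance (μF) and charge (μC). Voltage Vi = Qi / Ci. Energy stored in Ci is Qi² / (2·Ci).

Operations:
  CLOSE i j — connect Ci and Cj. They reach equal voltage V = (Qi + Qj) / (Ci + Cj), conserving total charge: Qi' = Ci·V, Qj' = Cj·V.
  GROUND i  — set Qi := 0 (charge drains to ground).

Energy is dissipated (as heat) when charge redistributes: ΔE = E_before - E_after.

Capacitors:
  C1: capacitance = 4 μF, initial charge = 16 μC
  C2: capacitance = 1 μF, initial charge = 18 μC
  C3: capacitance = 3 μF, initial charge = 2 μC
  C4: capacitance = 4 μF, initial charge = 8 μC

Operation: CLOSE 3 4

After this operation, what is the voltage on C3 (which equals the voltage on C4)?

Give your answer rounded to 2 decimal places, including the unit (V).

Answer: 1.43 V

Derivation:
Initial: C1(4μF, Q=16μC, V=4.00V), C2(1μF, Q=18μC, V=18.00V), C3(3μF, Q=2μC, V=0.67V), C4(4μF, Q=8μC, V=2.00V)
Op 1: CLOSE 3-4: Q_total=10.00, C_total=7.00, V=1.43; Q3=4.29, Q4=5.71; dissipated=1.524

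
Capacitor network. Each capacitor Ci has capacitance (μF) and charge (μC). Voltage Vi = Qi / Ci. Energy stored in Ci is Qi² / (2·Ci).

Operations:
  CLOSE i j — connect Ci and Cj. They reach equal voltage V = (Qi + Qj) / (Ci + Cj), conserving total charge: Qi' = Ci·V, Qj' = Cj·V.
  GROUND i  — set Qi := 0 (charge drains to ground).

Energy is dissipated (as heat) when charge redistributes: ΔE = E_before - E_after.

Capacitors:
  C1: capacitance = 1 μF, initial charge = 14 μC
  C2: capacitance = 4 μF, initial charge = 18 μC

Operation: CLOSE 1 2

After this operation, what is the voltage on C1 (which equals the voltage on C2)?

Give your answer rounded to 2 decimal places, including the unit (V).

Answer: 6.40 V

Derivation:
Initial: C1(1μF, Q=14μC, V=14.00V), C2(4μF, Q=18μC, V=4.50V)
Op 1: CLOSE 1-2: Q_total=32.00, C_total=5.00, V=6.40; Q1=6.40, Q2=25.60; dissipated=36.100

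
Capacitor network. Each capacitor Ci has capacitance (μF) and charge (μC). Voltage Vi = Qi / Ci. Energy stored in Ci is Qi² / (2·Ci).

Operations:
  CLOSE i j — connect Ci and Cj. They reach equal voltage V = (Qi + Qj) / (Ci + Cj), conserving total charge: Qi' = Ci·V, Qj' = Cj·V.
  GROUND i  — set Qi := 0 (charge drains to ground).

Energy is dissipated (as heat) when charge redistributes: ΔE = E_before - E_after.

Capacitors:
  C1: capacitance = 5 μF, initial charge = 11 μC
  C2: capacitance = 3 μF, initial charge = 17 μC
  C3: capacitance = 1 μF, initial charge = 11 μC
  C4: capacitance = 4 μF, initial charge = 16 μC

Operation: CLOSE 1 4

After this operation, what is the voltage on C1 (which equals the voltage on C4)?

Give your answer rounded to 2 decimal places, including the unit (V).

Answer: 3.00 V

Derivation:
Initial: C1(5μF, Q=11μC, V=2.20V), C2(3μF, Q=17μC, V=5.67V), C3(1μF, Q=11μC, V=11.00V), C4(4μF, Q=16μC, V=4.00V)
Op 1: CLOSE 1-4: Q_total=27.00, C_total=9.00, V=3.00; Q1=15.00, Q4=12.00; dissipated=3.600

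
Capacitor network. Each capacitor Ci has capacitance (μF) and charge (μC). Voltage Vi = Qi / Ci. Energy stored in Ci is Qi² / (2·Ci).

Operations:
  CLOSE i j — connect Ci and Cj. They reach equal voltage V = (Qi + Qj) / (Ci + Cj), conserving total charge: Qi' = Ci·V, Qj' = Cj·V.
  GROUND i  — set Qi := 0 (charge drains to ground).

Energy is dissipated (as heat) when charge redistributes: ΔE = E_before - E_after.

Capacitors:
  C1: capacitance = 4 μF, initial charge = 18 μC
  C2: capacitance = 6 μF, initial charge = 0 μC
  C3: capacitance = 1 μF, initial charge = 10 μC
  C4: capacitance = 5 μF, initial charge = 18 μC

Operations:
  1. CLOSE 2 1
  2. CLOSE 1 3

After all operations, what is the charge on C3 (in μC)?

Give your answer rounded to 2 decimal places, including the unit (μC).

Initial: C1(4μF, Q=18μC, V=4.50V), C2(6μF, Q=0μC, V=0.00V), C3(1μF, Q=10μC, V=10.00V), C4(5μF, Q=18μC, V=3.60V)
Op 1: CLOSE 2-1: Q_total=18.00, C_total=10.00, V=1.80; Q2=10.80, Q1=7.20; dissipated=24.300
Op 2: CLOSE 1-3: Q_total=17.20, C_total=5.00, V=3.44; Q1=13.76, Q3=3.44; dissipated=26.896
Final charges: Q1=13.76, Q2=10.80, Q3=3.44, Q4=18.00

Answer: 3.44 μC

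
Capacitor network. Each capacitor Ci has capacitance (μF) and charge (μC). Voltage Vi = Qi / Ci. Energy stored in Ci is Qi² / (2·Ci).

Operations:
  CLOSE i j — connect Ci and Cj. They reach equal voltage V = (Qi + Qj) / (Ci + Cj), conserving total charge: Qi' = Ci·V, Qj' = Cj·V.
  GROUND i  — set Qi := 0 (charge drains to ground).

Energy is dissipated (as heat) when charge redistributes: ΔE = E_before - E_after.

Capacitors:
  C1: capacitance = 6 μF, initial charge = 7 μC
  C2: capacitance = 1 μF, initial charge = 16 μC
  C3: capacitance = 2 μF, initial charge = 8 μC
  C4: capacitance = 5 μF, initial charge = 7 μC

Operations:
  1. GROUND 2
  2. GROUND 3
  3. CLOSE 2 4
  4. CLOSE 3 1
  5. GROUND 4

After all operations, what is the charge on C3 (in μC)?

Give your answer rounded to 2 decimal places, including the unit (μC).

Initial: C1(6μF, Q=7μC, V=1.17V), C2(1μF, Q=16μC, V=16.00V), C3(2μF, Q=8μC, V=4.00V), C4(5μF, Q=7μC, V=1.40V)
Op 1: GROUND 2: Q2=0; energy lost=128.000
Op 2: GROUND 3: Q3=0; energy lost=16.000
Op 3: CLOSE 2-4: Q_total=7.00, C_total=6.00, V=1.17; Q2=1.17, Q4=5.83; dissipated=0.817
Op 4: CLOSE 3-1: Q_total=7.00, C_total=8.00, V=0.88; Q3=1.75, Q1=5.25; dissipated=1.021
Op 5: GROUND 4: Q4=0; energy lost=3.403
Final charges: Q1=5.25, Q2=1.17, Q3=1.75, Q4=0.00

Answer: 1.75 μC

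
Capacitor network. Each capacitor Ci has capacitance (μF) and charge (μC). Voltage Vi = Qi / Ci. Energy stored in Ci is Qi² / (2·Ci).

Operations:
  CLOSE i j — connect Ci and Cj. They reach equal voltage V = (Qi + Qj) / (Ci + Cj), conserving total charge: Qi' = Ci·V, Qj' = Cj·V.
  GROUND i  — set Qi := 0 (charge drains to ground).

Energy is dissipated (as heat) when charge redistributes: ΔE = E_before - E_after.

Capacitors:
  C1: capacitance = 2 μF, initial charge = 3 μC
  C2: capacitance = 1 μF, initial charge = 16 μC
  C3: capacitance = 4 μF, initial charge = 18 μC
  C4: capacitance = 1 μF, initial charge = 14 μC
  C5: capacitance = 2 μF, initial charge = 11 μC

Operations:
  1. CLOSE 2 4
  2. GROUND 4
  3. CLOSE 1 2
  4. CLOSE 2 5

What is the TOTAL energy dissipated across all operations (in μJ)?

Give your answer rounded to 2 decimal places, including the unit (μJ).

Initial: C1(2μF, Q=3μC, V=1.50V), C2(1μF, Q=16μC, V=16.00V), C3(4μF, Q=18μC, V=4.50V), C4(1μF, Q=14μC, V=14.00V), C5(2μF, Q=11μC, V=5.50V)
Op 1: CLOSE 2-4: Q_total=30.00, C_total=2.00, V=15.00; Q2=15.00, Q4=15.00; dissipated=1.000
Op 2: GROUND 4: Q4=0; energy lost=112.500
Op 3: CLOSE 1-2: Q_total=18.00, C_total=3.00, V=6.00; Q1=12.00, Q2=6.00; dissipated=60.750
Op 4: CLOSE 2-5: Q_total=17.00, C_total=3.00, V=5.67; Q2=5.67, Q5=11.33; dissipated=0.083
Total dissipated: 174.333 μJ

Answer: 174.33 μJ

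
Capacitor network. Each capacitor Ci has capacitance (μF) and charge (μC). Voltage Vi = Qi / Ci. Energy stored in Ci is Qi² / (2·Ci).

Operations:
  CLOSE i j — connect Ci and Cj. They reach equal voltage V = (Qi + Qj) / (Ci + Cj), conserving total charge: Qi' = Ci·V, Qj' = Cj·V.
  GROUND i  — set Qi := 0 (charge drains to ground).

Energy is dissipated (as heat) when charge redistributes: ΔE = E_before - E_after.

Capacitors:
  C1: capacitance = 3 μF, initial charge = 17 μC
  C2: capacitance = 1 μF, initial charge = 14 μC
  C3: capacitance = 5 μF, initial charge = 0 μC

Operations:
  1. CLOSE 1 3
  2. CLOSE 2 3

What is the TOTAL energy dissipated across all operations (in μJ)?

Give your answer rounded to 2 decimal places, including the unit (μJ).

Answer: 88.86 μJ

Derivation:
Initial: C1(3μF, Q=17μC, V=5.67V), C2(1μF, Q=14μC, V=14.00V), C3(5μF, Q=0μC, V=0.00V)
Op 1: CLOSE 1-3: Q_total=17.00, C_total=8.00, V=2.12; Q1=6.38, Q3=10.62; dissipated=30.104
Op 2: CLOSE 2-3: Q_total=24.62, C_total=6.00, V=4.10; Q2=4.10, Q3=20.52; dissipated=58.757
Total dissipated: 88.861 μJ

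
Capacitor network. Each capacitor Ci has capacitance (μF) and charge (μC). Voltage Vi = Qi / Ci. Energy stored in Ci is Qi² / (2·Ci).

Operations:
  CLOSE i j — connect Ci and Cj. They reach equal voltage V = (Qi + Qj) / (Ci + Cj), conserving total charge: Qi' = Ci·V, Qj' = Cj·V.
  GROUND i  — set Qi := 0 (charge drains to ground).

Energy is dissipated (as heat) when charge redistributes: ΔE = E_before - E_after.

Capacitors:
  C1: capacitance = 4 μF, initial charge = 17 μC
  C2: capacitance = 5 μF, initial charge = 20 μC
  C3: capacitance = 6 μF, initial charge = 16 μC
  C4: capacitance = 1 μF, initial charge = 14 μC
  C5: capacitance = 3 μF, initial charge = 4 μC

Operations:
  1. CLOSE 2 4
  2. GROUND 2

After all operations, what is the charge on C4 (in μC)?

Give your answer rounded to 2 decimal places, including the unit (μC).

Answer: 5.67 μC

Derivation:
Initial: C1(4μF, Q=17μC, V=4.25V), C2(5μF, Q=20μC, V=4.00V), C3(6μF, Q=16μC, V=2.67V), C4(1μF, Q=14μC, V=14.00V), C5(3μF, Q=4μC, V=1.33V)
Op 1: CLOSE 2-4: Q_total=34.00, C_total=6.00, V=5.67; Q2=28.33, Q4=5.67; dissipated=41.667
Op 2: GROUND 2: Q2=0; energy lost=80.278
Final charges: Q1=17.00, Q2=0.00, Q3=16.00, Q4=5.67, Q5=4.00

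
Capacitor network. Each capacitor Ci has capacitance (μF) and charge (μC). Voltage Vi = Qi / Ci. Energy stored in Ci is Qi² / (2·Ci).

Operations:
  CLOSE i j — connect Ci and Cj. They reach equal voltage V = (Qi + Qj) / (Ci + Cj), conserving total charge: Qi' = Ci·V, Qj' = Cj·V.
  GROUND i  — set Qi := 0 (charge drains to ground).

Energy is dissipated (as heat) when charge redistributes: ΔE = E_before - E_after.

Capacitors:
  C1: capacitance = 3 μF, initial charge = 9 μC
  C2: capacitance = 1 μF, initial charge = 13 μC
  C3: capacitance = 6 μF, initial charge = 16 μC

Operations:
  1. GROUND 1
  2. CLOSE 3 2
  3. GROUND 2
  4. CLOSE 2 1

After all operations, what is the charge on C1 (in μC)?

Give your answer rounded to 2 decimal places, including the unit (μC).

Initial: C1(3μF, Q=9μC, V=3.00V), C2(1μF, Q=13μC, V=13.00V), C3(6μF, Q=16μC, V=2.67V)
Op 1: GROUND 1: Q1=0; energy lost=13.500
Op 2: CLOSE 3-2: Q_total=29.00, C_total=7.00, V=4.14; Q3=24.86, Q2=4.14; dissipated=45.762
Op 3: GROUND 2: Q2=0; energy lost=8.582
Op 4: CLOSE 2-1: Q_total=0.00, C_total=4.00, V=0.00; Q2=0.00, Q1=0.00; dissipated=0.000
Final charges: Q1=0.00, Q2=0.00, Q3=24.86

Answer: 0.00 μC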